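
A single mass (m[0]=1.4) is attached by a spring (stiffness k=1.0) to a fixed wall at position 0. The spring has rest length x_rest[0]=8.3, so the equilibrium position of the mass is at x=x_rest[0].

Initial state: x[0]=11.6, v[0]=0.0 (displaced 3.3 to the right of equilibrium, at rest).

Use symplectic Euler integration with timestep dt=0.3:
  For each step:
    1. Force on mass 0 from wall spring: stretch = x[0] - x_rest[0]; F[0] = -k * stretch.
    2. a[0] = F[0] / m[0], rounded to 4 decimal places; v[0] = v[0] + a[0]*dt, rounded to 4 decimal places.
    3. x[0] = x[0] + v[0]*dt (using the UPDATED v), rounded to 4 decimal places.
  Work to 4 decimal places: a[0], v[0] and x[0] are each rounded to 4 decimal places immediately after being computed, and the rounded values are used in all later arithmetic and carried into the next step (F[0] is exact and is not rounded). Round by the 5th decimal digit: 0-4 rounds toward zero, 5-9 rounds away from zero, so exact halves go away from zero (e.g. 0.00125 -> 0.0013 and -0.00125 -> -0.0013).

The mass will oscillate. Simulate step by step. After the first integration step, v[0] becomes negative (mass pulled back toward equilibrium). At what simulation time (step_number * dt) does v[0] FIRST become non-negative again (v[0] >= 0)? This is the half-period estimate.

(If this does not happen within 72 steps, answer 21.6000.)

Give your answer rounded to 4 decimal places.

Step 0: x=[11.6000] v=[0.0000]
Step 1: x=[11.3879] v=[-0.7071]
Step 2: x=[10.9773] v=[-1.3688]
Step 3: x=[10.3946] v=[-1.9425]
Step 4: x=[9.6772] v=[-2.3913]
Step 5: x=[8.8713] v=[-2.6864]
Step 6: x=[8.0287] v=[-2.8088]
Step 7: x=[7.2035] v=[-2.7507]
Step 8: x=[6.4488] v=[-2.5157]
Step 9: x=[5.8131] v=[-2.1190]
Step 10: x=[5.3373] v=[-1.5861]
Step 11: x=[5.0519] v=[-0.9512]
Step 12: x=[4.9753] v=[-0.2552]
Step 13: x=[5.1125] v=[0.4572]
First v>=0 after going negative at step 13, time=3.9000

Answer: 3.9000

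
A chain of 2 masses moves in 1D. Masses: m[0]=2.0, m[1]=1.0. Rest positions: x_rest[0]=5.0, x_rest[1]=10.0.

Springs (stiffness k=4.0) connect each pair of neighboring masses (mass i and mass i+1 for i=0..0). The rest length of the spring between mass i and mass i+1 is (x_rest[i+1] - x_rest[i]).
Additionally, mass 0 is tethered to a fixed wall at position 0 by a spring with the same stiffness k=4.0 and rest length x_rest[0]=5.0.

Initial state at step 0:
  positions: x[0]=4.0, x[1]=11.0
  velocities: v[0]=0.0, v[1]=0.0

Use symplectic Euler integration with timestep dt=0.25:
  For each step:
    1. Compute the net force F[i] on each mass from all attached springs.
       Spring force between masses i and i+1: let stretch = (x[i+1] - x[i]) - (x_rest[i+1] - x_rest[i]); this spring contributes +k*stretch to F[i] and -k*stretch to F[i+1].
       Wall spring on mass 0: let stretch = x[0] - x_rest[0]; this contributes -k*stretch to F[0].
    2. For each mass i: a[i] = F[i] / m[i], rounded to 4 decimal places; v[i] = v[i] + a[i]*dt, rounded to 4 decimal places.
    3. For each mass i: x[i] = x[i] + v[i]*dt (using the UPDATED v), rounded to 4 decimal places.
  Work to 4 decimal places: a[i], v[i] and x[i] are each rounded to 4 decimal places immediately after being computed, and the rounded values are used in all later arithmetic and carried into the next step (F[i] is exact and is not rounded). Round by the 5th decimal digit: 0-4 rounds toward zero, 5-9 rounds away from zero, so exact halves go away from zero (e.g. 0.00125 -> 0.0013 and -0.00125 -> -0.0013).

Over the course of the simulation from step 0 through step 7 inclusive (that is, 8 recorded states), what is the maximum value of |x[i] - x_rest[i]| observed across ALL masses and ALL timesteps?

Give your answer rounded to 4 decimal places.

Answer: 1.3349

Derivation:
Step 0: x=[4.0000 11.0000] v=[0.0000 0.0000]
Step 1: x=[4.3750 10.5000] v=[1.5000 -2.0000]
Step 2: x=[4.9688 9.7188] v=[2.3750 -3.1250]
Step 3: x=[5.5352 9.0001] v=[2.2656 -2.8750]
Step 4: x=[5.8428 8.6651] v=[1.2305 -1.3399]
Step 5: x=[5.7729 8.8746] v=[-0.2798 0.8378]
Step 6: x=[5.3691 9.5586] v=[-1.6154 2.7361]
Step 7: x=[4.8178 10.4453] v=[-2.2052 3.5466]
Max displacement = 1.3349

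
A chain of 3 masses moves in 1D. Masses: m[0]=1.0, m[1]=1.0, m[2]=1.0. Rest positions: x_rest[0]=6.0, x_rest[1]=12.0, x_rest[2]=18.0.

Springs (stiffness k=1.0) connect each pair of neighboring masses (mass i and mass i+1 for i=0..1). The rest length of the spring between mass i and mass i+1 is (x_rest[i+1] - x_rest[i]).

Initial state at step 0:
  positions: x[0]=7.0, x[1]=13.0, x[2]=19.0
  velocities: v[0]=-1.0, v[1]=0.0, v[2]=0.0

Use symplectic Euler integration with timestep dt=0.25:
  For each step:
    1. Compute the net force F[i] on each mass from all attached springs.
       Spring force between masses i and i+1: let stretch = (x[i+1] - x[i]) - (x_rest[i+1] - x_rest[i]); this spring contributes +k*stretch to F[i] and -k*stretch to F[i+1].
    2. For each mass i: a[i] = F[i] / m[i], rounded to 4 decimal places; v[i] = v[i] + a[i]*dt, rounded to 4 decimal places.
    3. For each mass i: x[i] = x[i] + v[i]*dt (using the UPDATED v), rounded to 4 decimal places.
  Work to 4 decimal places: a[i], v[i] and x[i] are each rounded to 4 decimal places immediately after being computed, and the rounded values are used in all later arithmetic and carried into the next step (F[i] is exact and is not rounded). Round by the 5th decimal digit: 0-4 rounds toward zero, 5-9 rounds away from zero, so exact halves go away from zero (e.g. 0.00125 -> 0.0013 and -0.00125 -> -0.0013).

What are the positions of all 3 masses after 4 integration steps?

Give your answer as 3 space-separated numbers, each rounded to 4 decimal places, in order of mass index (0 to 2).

Step 0: x=[7.0000 13.0000 19.0000] v=[-1.0000 0.0000 0.0000]
Step 1: x=[6.7500 13.0000 19.0000] v=[-1.0000 0.0000 0.0000]
Step 2: x=[6.5156 12.9844 19.0000] v=[-0.9375 -0.0625 0.0000]
Step 3: x=[6.3105 12.9405 18.9990] v=[-0.8203 -0.1758 -0.0039]
Step 4: x=[6.1448 12.8608 18.9944] v=[-0.6628 -0.3187 -0.0185]

Answer: 6.1448 12.8608 18.9944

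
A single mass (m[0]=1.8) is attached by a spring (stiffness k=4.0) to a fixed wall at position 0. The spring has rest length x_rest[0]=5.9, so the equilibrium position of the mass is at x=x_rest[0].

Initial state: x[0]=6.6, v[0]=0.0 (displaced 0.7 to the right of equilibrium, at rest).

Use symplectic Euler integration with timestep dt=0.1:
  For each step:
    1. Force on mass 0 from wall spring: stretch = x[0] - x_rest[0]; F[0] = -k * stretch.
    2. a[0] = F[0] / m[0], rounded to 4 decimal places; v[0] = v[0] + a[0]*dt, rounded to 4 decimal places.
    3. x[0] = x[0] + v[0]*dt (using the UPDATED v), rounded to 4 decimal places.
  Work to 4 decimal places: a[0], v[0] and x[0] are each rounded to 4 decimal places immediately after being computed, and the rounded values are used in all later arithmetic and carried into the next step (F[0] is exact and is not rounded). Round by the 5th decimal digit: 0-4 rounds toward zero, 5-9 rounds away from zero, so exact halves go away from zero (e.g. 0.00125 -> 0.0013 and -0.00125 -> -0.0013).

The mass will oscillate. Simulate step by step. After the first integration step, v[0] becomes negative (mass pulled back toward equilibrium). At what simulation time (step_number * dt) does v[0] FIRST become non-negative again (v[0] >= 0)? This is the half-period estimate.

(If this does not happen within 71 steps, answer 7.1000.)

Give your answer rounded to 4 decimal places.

Answer: 2.2000

Derivation:
Step 0: x=[6.6000] v=[0.0000]
Step 1: x=[6.5844] v=[-0.1556]
Step 2: x=[6.5536] v=[-0.3077]
Step 3: x=[6.5083] v=[-0.4529]
Step 4: x=[6.4495] v=[-0.5881]
Step 5: x=[6.3785] v=[-0.7102]
Step 6: x=[6.2969] v=[-0.8165]
Step 7: x=[6.2064] v=[-0.9047]
Step 8: x=[6.1091] v=[-0.9728]
Step 9: x=[6.0072] v=[-1.0193]
Step 10: x=[5.9029] v=[-1.0431]
Step 11: x=[5.7985] v=[-1.0437]
Step 12: x=[5.6964] v=[-1.0211]
Step 13: x=[5.5988] v=[-0.9759]
Step 14: x=[5.5079] v=[-0.9090]
Step 15: x=[5.4257] v=[-0.8219]
Step 16: x=[5.3541] v=[-0.7165]
Step 17: x=[5.2946] v=[-0.5952]
Step 18: x=[5.2485] v=[-0.4607]
Step 19: x=[5.2169] v=[-0.3159]
Step 20: x=[5.2005] v=[-0.1641]
Step 21: x=[5.1996] v=[-0.0087]
Step 22: x=[5.2143] v=[0.1469]
First v>=0 after going negative at step 22, time=2.2000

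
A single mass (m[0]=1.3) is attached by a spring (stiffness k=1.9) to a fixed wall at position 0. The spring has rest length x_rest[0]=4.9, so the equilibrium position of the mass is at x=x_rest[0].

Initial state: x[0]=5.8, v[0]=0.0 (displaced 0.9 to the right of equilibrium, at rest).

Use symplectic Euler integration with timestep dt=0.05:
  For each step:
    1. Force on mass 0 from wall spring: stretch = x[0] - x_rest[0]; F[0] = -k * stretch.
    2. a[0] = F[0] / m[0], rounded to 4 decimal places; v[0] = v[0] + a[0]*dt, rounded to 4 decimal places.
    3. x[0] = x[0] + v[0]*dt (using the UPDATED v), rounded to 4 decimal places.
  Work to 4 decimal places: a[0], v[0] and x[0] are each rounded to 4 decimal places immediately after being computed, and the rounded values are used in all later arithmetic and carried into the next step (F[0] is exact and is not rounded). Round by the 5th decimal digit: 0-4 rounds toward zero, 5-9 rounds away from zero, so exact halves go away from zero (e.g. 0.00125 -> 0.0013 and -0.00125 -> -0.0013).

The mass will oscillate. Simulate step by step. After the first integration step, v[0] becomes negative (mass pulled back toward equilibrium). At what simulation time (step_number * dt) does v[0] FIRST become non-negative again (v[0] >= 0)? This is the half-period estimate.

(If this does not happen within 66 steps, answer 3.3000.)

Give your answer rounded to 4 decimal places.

Step 0: x=[5.8000] v=[0.0000]
Step 1: x=[5.7967] v=[-0.0658]
Step 2: x=[5.7901] v=[-0.1313]
Step 3: x=[5.7803] v=[-0.1963]
Step 4: x=[5.7673] v=[-0.2606]
Step 5: x=[5.7511] v=[-0.3240]
Step 6: x=[5.7318] v=[-0.3862]
Step 7: x=[5.7095] v=[-0.4470]
Step 8: x=[5.6842] v=[-0.5062]
Step 9: x=[5.6560] v=[-0.5635]
Step 10: x=[5.6251] v=[-0.6187]
Step 11: x=[5.5915] v=[-0.6717]
Step 12: x=[5.5554] v=[-0.7222]
Step 13: x=[5.5169] v=[-0.7701]
Step 14: x=[5.4761] v=[-0.8152]
Step 15: x=[5.4332] v=[-0.8573]
Step 16: x=[5.3884] v=[-0.8963]
Step 17: x=[5.3418] v=[-0.9320]
Step 18: x=[5.2936] v=[-0.9643]
Step 19: x=[5.2439] v=[-0.9931]
Step 20: x=[5.1930] v=[-1.0182]
Step 21: x=[5.1410] v=[-1.0396]
Step 22: x=[5.0881] v=[-1.0572]
Step 23: x=[5.0346] v=[-1.0709]
Step 24: x=[4.9806] v=[-1.0807]
Step 25: x=[4.9263] v=[-1.0866]
Step 26: x=[4.8719] v=[-1.0885]
Step 27: x=[4.8176] v=[-1.0864]
Step 28: x=[4.7636] v=[-1.0804]
Step 29: x=[4.7101] v=[-1.0704]
Step 30: x=[4.6573] v=[-1.0565]
Step 31: x=[4.6054] v=[-1.0388]
Step 32: x=[4.5545] v=[-1.0173]
Step 33: x=[4.5049] v=[-0.9921]
Step 34: x=[4.4567] v=[-0.9632]
Step 35: x=[4.4102] v=[-0.9308]
Step 36: x=[4.3655] v=[-0.8950]
Step 37: x=[4.3227] v=[-0.8559]
Step 38: x=[4.2820] v=[-0.8137]
Step 39: x=[4.2436] v=[-0.7685]
Step 40: x=[4.2076] v=[-0.7205]
Step 41: x=[4.1741] v=[-0.6699]
Step 42: x=[4.1433] v=[-0.6169]
Step 43: x=[4.1152] v=[-0.5616]
Step 44: x=[4.0900] v=[-0.5043]
Step 45: x=[4.0677] v=[-0.4451]
Step 46: x=[4.0485] v=[-0.3843]
Step 47: x=[4.0324] v=[-0.3221]
Step 48: x=[4.0195] v=[-0.2587]
Step 49: x=[4.0098] v=[-0.1944]
Step 50: x=[4.0033] v=[-0.1293]
Step 51: x=[4.0001] v=[-0.0638]
Step 52: x=[4.0002] v=[0.0020]
First v>=0 after going negative at step 52, time=2.6000

Answer: 2.6000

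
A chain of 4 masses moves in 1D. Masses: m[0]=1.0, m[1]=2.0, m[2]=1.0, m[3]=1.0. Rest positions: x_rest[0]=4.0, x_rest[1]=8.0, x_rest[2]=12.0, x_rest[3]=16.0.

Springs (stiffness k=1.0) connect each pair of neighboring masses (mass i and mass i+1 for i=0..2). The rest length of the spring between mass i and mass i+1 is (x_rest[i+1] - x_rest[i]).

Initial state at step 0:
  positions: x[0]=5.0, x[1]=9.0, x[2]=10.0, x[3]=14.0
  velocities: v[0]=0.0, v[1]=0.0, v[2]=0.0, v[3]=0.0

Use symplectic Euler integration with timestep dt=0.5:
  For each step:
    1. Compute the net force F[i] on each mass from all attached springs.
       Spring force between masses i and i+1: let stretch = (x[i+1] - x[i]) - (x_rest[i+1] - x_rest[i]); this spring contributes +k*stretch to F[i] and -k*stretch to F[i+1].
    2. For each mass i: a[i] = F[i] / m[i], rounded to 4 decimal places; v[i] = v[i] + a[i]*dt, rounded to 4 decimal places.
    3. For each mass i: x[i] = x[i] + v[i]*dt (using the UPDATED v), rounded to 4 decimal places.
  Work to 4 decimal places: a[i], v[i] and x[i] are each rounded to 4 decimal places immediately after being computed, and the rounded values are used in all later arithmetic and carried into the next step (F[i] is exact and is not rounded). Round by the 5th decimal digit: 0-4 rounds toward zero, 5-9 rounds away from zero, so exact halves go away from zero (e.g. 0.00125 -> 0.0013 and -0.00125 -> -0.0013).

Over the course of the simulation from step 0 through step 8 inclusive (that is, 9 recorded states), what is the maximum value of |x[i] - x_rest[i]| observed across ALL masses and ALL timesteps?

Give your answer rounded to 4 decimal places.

Step 0: x=[5.0000 9.0000 10.0000 14.0000] v=[0.0000 0.0000 0.0000 0.0000]
Step 1: x=[5.0000 8.6250 10.7500 14.0000] v=[0.0000 -0.7500 1.5000 0.0000]
Step 2: x=[4.9063 8.0625 11.7813 14.1875] v=[-0.1875 -1.1250 2.0625 0.3750]
Step 3: x=[4.6016 7.5703 12.4844 14.7735] v=[-0.6094 -0.9844 1.4062 1.1719]
Step 4: x=[4.0391 7.3213 12.5313 15.7872] v=[-1.1251 -0.4981 0.0937 2.0274]
Step 5: x=[3.2971 7.3132 12.0896 16.9870] v=[-1.4840 -0.0162 -0.8834 2.3995]
Step 6: x=[2.5591 7.4002 11.6782 17.9624] v=[-1.4760 0.1739 -0.8229 1.9508]
Step 7: x=[2.0314 7.4168 11.7683 18.3668] v=[-1.0555 0.0331 0.1802 0.8087]
Step 8: x=[1.8500 7.3041 12.4202 18.1215] v=[-0.3628 -0.2254 1.3037 -0.4906]
Max displacement = 2.3668

Answer: 2.3668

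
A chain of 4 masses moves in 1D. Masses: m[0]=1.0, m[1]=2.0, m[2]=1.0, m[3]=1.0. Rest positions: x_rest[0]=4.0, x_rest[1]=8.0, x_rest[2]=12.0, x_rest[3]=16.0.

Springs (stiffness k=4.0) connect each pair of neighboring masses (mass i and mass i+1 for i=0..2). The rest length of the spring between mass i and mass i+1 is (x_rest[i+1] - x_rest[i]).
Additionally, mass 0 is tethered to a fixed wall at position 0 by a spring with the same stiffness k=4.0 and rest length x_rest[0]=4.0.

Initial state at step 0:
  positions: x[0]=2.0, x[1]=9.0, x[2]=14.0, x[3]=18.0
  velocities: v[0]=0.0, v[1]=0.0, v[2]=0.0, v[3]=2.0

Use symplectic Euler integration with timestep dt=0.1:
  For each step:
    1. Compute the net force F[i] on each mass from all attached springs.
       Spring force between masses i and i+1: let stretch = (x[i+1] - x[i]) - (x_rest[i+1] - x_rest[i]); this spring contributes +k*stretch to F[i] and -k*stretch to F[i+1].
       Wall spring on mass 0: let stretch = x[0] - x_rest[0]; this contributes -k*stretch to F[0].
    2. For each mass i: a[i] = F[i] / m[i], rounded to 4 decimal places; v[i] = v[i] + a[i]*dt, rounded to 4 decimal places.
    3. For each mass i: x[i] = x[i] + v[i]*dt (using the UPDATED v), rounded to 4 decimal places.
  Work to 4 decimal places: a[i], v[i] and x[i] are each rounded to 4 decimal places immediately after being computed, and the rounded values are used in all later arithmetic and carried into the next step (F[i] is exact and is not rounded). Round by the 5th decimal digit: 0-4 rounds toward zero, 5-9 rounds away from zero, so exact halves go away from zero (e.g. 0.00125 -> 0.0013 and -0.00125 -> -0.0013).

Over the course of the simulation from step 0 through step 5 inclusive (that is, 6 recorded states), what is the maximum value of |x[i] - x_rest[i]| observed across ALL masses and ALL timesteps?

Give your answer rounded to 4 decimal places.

Step 0: x=[2.0000 9.0000 14.0000 18.0000] v=[0.0000 0.0000 0.0000 2.0000]
Step 1: x=[2.2000 8.9600 13.9600 18.2000] v=[2.0000 -0.4000 -0.4000 2.0000]
Step 2: x=[2.5824 8.8848 13.8896 18.3904] v=[3.8240 -0.7520 -0.7040 1.9040]
Step 3: x=[3.1136 8.7837 13.7990 18.5608] v=[5.3120 -1.0115 -0.9056 1.7037]
Step 4: x=[3.7471 8.6695 13.6983 18.7007] v=[6.3346 -1.1425 -1.0070 1.3990]
Step 5: x=[4.4276 8.5574 13.5965 18.8005] v=[6.8047 -1.1212 -1.0176 0.9980]
Max displacement = 2.8005

Answer: 2.8005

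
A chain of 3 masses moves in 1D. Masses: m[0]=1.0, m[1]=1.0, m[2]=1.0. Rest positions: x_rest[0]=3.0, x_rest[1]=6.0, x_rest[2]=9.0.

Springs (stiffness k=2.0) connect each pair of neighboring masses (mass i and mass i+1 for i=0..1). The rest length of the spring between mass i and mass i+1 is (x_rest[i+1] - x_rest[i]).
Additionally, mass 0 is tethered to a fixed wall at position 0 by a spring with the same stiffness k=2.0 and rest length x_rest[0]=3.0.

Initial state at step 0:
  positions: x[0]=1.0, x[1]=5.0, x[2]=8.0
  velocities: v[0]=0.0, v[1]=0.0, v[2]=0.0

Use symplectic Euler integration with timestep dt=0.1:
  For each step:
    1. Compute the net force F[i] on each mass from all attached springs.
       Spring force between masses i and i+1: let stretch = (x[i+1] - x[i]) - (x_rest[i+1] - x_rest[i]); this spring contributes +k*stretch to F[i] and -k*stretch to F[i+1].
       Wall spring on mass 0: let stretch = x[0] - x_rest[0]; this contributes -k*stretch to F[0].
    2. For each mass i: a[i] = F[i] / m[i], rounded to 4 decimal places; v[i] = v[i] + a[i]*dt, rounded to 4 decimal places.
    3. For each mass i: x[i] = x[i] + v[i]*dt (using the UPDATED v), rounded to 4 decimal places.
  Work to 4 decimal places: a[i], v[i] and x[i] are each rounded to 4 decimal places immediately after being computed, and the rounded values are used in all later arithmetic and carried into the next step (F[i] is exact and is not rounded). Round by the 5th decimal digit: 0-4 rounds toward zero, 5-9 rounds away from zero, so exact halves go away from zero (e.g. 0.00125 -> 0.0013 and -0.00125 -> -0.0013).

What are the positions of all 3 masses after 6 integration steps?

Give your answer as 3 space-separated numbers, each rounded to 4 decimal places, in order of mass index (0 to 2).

Step 0: x=[1.0000 5.0000 8.0000] v=[0.0000 0.0000 0.0000]
Step 1: x=[1.0600 4.9800 8.0000] v=[0.6000 -0.2000 0.0000]
Step 2: x=[1.1772 4.9420 7.9996] v=[1.1720 -0.3800 -0.0040]
Step 3: x=[1.3462 4.8899 7.9981] v=[1.6895 -0.5214 -0.0155]
Step 4: x=[1.5591 4.8291 7.9944] v=[2.1290 -0.6085 -0.0371]
Step 5: x=[1.8062 4.7662 7.9874] v=[2.4712 -0.6294 -0.0702]
Step 6: x=[2.0764 4.7085 7.9760] v=[2.7020 -0.5772 -0.1144]

Answer: 2.0764 4.7085 7.9760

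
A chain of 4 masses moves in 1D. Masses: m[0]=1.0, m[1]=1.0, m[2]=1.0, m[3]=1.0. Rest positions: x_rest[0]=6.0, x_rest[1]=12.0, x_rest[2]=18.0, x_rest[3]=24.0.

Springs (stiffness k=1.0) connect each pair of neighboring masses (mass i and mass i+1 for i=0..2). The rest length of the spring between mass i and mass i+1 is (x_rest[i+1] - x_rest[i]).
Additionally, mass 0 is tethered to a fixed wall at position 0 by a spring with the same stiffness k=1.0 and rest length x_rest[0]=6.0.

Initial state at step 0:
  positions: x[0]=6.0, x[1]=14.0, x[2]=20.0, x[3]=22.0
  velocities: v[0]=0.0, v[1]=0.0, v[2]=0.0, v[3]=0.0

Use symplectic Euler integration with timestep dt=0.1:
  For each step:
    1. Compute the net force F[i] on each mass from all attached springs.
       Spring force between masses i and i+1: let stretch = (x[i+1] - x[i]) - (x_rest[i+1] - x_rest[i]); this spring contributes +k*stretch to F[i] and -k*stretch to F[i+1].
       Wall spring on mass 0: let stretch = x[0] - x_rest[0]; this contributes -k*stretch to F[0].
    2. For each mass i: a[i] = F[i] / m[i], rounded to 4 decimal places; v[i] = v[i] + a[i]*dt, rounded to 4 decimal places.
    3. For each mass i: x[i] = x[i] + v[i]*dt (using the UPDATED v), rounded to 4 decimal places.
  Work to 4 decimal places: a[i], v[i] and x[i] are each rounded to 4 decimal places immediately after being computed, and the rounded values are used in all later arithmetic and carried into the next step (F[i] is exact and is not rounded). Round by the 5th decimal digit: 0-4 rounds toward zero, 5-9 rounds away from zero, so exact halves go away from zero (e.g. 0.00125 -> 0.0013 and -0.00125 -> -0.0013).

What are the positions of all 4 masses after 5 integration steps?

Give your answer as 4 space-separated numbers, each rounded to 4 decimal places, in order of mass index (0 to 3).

Answer: 6.2794 13.7070 19.4343 22.5725

Derivation:
Step 0: x=[6.0000 14.0000 20.0000 22.0000] v=[0.0000 0.0000 0.0000 0.0000]
Step 1: x=[6.0200 13.9800 19.9600 22.0400] v=[0.2000 -0.2000 -0.4000 0.4000]
Step 2: x=[6.0594 13.9402 19.8810 22.1192] v=[0.3940 -0.3980 -0.7900 0.7920]
Step 3: x=[6.1170 13.8810 19.7650 22.2360] v=[0.5761 -0.5920 -1.1603 1.1682]
Step 4: x=[6.1911 13.8030 19.6148 22.3881] v=[0.7408 -0.7800 -1.5016 1.5211]
Step 5: x=[6.2794 13.7070 19.4343 22.5725] v=[0.8829 -0.9600 -1.8055 1.8438]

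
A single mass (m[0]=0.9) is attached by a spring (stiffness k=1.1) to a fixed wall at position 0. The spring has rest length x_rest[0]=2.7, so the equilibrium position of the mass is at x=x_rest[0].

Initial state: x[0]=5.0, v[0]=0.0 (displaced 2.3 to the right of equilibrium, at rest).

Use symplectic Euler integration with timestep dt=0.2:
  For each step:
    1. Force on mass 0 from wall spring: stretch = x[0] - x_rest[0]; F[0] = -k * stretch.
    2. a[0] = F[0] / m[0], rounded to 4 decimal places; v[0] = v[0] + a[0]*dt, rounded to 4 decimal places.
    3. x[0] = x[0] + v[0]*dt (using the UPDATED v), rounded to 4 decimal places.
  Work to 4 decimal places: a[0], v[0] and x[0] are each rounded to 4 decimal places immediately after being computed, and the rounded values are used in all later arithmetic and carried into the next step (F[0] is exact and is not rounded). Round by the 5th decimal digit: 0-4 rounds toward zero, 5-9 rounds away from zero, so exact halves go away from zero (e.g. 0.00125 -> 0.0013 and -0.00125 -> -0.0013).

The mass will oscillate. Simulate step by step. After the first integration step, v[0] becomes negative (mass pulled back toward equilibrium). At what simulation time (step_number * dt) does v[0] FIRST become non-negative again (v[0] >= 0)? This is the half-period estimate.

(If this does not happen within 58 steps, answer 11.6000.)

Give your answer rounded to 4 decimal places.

Step 0: x=[5.0000] v=[0.0000]
Step 1: x=[4.8876] v=[-0.5622]
Step 2: x=[4.6682] v=[-1.0969]
Step 3: x=[4.3526] v=[-1.5780]
Step 4: x=[3.9562] v=[-1.9820]
Step 5: x=[3.4984] v=[-2.2891]
Step 6: x=[3.0015] v=[-2.4843]
Step 7: x=[2.4899] v=[-2.5580]
Step 8: x=[1.9886] v=[-2.5066]
Step 9: x=[1.5221] v=[-2.3327]
Step 10: x=[1.1131] v=[-2.0448]
Step 11: x=[0.7817] v=[-1.6569]
Step 12: x=[0.5441] v=[-1.1880]
Step 13: x=[0.4119] v=[-0.6610]
Step 14: x=[0.3916] v=[-0.1017]
Step 15: x=[0.4841] v=[0.4626]
First v>=0 after going negative at step 15, time=3.0000

Answer: 3.0000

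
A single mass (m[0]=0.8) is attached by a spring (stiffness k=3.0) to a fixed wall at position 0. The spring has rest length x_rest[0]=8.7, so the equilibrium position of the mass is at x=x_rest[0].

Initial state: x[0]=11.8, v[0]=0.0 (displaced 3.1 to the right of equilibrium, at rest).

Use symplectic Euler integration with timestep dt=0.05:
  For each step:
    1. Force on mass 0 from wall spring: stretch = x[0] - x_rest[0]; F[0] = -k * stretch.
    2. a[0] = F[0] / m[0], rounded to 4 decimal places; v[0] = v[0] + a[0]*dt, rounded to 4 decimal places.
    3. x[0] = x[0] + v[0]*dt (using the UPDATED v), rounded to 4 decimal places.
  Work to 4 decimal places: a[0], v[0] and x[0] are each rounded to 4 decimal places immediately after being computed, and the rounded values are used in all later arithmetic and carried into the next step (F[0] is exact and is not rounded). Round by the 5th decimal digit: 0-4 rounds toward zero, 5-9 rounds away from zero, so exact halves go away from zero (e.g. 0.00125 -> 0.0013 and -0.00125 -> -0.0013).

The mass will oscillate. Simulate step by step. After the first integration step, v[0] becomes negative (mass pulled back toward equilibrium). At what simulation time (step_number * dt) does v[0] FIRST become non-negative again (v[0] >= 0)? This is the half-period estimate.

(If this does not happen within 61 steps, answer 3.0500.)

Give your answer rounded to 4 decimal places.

Step 0: x=[11.8000] v=[0.0000]
Step 1: x=[11.7709] v=[-0.5813]
Step 2: x=[11.7130] v=[-1.1571]
Step 3: x=[11.6269] v=[-1.7220]
Step 4: x=[11.5134] v=[-2.2708]
Step 5: x=[11.3735] v=[-2.7983]
Step 6: x=[11.2085] v=[-3.2996]
Step 7: x=[11.0200] v=[-3.7699]
Step 8: x=[10.8098] v=[-4.2049]
Step 9: x=[10.5798] v=[-4.6005]
Step 10: x=[10.3322] v=[-4.9530]
Step 11: x=[10.0693] v=[-5.2590]
Step 12: x=[9.7935] v=[-5.5157]
Step 13: x=[9.5075] v=[-5.7207]
Step 14: x=[9.2139] v=[-5.8721]
Step 15: x=[8.9155] v=[-5.9685]
Step 16: x=[8.6151] v=[-6.0089]
Step 17: x=[8.3155] v=[-5.9930]
Step 18: x=[8.0195] v=[-5.9209]
Step 19: x=[7.7298] v=[-5.7933]
Step 20: x=[7.4492] v=[-5.6114]
Step 21: x=[7.1804] v=[-5.3769]
Step 22: x=[6.9258] v=[-5.0920]
Step 23: x=[6.6878] v=[-4.7593]
Step 24: x=[6.4687] v=[-4.3820]
Step 25: x=[6.2705] v=[-3.9636]
Step 26: x=[6.0951] v=[-3.5081]
Step 27: x=[5.9441] v=[-3.0197]
Step 28: x=[5.8190] v=[-2.5030]
Step 29: x=[5.7209] v=[-1.9628]
Step 30: x=[5.6507] v=[-1.4042]
Step 31: x=[5.6091] v=[-0.8325]
Step 32: x=[5.5965] v=[-0.2530]
Step 33: x=[5.6129] v=[0.3289]
First v>=0 after going negative at step 33, time=1.6500

Answer: 1.6500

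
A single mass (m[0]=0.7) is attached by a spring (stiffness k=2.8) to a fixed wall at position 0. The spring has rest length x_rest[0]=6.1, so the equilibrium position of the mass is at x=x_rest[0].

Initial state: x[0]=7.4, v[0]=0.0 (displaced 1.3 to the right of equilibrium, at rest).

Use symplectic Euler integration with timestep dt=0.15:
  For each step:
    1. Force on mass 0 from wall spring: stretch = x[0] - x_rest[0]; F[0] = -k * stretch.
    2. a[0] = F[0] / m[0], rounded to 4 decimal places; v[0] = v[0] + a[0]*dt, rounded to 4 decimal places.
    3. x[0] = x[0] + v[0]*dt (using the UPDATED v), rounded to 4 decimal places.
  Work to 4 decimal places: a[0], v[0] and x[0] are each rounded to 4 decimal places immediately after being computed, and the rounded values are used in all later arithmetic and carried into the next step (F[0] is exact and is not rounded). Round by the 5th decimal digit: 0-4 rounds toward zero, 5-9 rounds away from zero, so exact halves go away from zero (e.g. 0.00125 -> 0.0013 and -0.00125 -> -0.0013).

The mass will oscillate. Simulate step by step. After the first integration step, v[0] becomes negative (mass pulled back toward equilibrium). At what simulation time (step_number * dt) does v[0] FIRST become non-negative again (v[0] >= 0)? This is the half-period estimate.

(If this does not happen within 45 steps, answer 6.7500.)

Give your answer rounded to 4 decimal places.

Answer: 1.6500

Derivation:
Step 0: x=[7.4000] v=[0.0000]
Step 1: x=[7.2830] v=[-0.7800]
Step 2: x=[7.0595] v=[-1.4898]
Step 3: x=[6.7497] v=[-2.0655]
Step 4: x=[6.3814] v=[-2.4553]
Step 5: x=[5.9878] v=[-2.6241]
Step 6: x=[5.6043] v=[-2.5568]
Step 7: x=[5.2654] v=[-2.2594]
Step 8: x=[5.0016] v=[-1.7586]
Step 9: x=[4.8367] v=[-1.0996]
Step 10: x=[4.7855] v=[-0.3416]
Step 11: x=[4.8526] v=[0.4471]
First v>=0 after going negative at step 11, time=1.6500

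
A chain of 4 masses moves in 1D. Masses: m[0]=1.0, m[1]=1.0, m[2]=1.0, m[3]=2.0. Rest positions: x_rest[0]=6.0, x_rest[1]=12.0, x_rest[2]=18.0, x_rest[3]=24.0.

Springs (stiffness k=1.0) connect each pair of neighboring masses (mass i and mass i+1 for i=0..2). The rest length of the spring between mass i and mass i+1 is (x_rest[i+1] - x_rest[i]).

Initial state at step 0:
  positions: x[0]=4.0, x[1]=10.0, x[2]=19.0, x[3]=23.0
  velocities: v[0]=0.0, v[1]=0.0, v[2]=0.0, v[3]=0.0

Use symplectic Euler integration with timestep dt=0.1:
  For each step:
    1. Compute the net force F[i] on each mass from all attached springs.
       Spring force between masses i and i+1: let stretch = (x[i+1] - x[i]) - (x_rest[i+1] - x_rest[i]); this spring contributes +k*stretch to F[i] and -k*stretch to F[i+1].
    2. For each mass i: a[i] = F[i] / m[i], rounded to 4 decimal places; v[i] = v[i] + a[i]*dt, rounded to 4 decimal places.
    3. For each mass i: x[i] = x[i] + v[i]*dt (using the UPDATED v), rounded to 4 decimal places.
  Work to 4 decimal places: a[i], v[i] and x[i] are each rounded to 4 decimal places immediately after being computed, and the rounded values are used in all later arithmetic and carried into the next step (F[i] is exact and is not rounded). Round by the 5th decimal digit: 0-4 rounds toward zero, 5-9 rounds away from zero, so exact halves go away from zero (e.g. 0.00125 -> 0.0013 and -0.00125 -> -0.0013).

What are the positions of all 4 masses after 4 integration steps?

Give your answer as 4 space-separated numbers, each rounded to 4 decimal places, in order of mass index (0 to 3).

Answer: 4.0044 10.2837 18.5208 23.0956

Derivation:
Step 0: x=[4.0000 10.0000 19.0000 23.0000] v=[0.0000 0.0000 0.0000 0.0000]
Step 1: x=[4.0000 10.0300 18.9500 23.0100] v=[0.0000 0.3000 -0.5000 0.1000]
Step 2: x=[4.0003 10.0889 18.8514 23.0297] v=[0.0030 0.5890 -0.9860 0.1970]
Step 3: x=[4.0015 10.1745 18.7070 23.0585] v=[0.0119 0.8564 -1.4444 0.2881]
Step 4: x=[4.0044 10.2837 18.5208 23.0956] v=[0.0292 1.0924 -1.8625 0.3705]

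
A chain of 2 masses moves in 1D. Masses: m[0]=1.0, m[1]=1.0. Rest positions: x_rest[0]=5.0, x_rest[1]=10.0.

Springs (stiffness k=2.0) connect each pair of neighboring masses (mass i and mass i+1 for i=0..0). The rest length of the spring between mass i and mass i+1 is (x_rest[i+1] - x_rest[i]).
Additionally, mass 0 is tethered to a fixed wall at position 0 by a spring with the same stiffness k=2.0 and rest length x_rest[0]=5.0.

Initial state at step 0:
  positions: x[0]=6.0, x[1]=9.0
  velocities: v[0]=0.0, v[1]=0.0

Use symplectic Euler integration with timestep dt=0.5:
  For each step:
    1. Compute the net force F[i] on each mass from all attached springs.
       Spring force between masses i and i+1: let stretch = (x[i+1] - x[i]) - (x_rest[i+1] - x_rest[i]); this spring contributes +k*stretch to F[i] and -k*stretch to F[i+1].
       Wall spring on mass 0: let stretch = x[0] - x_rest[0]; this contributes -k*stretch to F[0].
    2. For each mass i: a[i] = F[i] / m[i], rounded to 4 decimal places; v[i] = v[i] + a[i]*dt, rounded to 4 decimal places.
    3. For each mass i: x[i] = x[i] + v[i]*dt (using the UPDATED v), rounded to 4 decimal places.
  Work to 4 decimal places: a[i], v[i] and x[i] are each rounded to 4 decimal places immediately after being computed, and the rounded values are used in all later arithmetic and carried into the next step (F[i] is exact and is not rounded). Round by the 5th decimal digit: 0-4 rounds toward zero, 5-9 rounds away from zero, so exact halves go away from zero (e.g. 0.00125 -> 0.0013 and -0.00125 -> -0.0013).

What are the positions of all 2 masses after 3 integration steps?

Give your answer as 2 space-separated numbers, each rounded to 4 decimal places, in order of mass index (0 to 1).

Answer: 4.3750 10.3750

Derivation:
Step 0: x=[6.0000 9.0000] v=[0.0000 0.0000]
Step 1: x=[4.5000 10.0000] v=[-3.0000 2.0000]
Step 2: x=[3.5000 10.7500] v=[-2.0000 1.5000]
Step 3: x=[4.3750 10.3750] v=[1.7500 -0.7500]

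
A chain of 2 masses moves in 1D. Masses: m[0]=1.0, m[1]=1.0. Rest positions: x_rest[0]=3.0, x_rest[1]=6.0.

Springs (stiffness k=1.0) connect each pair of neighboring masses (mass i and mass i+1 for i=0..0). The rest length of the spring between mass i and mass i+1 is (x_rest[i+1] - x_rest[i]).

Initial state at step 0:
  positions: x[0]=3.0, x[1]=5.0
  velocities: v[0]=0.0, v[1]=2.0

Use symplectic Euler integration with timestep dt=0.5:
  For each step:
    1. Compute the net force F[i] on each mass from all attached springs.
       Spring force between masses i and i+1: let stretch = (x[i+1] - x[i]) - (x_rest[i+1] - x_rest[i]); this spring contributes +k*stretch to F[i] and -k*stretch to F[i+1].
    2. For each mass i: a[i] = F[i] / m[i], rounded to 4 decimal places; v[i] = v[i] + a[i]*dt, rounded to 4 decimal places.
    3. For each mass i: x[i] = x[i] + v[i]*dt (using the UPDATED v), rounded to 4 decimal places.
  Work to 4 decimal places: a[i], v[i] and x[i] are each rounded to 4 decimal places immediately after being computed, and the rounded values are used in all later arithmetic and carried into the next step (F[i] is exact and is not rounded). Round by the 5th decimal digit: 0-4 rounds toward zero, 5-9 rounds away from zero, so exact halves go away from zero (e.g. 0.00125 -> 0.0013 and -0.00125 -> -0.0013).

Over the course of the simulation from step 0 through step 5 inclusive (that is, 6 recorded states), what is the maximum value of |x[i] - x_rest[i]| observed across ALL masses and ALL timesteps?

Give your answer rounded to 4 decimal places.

Step 0: x=[3.0000 5.0000] v=[0.0000 2.0000]
Step 1: x=[2.7500 6.2500] v=[-0.5000 2.5000]
Step 2: x=[2.6250 7.3750] v=[-0.2500 2.2500]
Step 3: x=[2.9375 8.0625] v=[0.6250 1.3750]
Step 4: x=[3.7813 8.2188] v=[1.6875 0.3125]
Step 5: x=[4.9845 8.0157] v=[2.4063 -0.4063]
Max displacement = 2.2188

Answer: 2.2188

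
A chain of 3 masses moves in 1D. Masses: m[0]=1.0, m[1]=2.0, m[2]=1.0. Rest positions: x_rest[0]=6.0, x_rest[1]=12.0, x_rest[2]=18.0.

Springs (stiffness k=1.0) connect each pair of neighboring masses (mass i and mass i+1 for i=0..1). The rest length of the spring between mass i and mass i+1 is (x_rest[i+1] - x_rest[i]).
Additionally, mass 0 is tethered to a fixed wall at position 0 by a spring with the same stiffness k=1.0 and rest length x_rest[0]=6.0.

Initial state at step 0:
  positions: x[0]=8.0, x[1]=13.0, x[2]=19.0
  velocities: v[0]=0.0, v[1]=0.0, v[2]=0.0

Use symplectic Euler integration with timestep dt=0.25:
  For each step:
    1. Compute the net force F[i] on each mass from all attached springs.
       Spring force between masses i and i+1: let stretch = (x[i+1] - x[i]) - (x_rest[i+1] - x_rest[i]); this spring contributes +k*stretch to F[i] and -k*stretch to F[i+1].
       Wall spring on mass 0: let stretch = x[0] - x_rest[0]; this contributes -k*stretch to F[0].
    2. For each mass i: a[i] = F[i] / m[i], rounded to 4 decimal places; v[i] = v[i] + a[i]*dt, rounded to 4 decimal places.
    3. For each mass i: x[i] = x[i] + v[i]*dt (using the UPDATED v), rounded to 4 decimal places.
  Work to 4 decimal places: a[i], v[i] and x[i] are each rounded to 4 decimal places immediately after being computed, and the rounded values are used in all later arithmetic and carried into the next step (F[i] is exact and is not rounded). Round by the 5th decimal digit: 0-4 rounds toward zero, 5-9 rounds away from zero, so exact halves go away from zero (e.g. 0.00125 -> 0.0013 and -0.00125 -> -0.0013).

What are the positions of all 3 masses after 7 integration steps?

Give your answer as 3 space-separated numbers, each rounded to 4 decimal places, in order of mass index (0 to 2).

Step 0: x=[8.0000 13.0000 19.0000] v=[0.0000 0.0000 0.0000]
Step 1: x=[7.8125 13.0313 19.0000] v=[-0.7500 0.1250 0.0000]
Step 2: x=[7.4629 13.0860 19.0020] v=[-1.3984 0.2188 0.0078]
Step 3: x=[6.9983 13.1499 19.0092] v=[-1.8584 0.2554 0.0288]
Step 4: x=[6.4808 13.2046 19.0252] v=[-2.0701 0.2189 0.0640]
Step 5: x=[5.9785 13.2311 19.0524] v=[-2.0094 0.1060 0.1089]
Step 6: x=[5.5558 13.2129 19.0908] v=[-1.6909 -0.0729 0.1536]
Step 7: x=[5.2644 13.1391 19.1368] v=[-1.1656 -0.2953 0.1841]

Answer: 5.2644 13.1391 19.1368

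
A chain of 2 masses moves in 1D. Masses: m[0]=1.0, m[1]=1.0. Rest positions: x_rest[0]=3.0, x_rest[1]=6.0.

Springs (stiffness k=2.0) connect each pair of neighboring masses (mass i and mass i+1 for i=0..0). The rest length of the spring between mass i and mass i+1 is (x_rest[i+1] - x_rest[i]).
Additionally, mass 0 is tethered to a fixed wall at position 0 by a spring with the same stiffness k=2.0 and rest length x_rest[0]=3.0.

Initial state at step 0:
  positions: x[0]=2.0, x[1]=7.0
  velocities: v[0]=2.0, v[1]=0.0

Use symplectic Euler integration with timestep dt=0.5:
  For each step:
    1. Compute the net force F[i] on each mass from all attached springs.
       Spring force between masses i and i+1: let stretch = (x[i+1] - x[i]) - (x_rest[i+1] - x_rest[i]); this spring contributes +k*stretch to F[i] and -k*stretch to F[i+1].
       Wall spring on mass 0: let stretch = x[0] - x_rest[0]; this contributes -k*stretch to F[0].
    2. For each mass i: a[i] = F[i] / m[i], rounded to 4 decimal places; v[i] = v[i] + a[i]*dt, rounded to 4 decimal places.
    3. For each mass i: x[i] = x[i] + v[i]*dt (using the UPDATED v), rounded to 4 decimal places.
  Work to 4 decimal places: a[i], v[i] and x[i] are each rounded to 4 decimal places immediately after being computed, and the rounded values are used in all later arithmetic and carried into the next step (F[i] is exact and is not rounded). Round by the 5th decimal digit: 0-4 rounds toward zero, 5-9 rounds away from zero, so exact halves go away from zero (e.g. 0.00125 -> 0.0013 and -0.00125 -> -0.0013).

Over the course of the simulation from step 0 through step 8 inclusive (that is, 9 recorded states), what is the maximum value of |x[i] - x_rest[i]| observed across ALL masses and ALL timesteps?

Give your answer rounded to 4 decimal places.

Answer: 2.5000

Derivation:
Step 0: x=[2.0000 7.0000] v=[2.0000 0.0000]
Step 1: x=[4.5000 6.0000] v=[5.0000 -2.0000]
Step 2: x=[5.5000 5.7500] v=[2.0000 -0.5000]
Step 3: x=[3.8750 6.8750] v=[-3.2500 2.2500]
Step 4: x=[1.8125 8.0000] v=[-4.1250 2.2500]
Step 5: x=[1.9375 7.5313] v=[0.2500 -0.9375]
Step 6: x=[3.8907 5.7657] v=[3.9063 -3.5313]
Step 7: x=[4.8360 4.5626] v=[1.8906 -2.4063]
Step 8: x=[3.2266 4.9962] v=[-3.2188 0.8671]
Max displacement = 2.5000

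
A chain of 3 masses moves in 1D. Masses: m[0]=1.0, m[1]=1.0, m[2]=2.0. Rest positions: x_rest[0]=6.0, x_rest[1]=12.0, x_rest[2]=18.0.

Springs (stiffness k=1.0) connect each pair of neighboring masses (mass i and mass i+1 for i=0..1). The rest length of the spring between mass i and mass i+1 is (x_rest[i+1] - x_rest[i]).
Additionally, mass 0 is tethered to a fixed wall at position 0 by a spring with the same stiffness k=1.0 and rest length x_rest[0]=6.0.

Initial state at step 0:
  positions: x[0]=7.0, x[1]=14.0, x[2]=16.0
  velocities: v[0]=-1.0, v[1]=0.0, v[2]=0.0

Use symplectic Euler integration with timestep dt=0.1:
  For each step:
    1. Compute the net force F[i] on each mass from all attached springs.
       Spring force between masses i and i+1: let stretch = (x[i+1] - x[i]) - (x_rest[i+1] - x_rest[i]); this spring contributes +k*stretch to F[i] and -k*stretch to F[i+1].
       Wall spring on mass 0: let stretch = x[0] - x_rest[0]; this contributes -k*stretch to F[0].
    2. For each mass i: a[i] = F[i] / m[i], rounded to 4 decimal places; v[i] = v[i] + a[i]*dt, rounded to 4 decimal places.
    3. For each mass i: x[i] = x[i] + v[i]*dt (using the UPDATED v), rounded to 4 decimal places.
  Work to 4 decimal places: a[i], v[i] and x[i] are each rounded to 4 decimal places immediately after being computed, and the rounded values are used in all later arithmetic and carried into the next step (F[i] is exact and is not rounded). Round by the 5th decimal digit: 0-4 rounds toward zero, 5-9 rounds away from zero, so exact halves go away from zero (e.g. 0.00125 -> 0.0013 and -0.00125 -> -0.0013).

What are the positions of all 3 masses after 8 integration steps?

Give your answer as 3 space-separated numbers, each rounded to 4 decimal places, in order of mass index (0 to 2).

Answer: 6.2607 12.3631 16.6488

Derivation:
Step 0: x=[7.0000 14.0000 16.0000] v=[-1.0000 0.0000 0.0000]
Step 1: x=[6.9000 13.9500 16.0200] v=[-1.0000 -0.5000 0.2000]
Step 2: x=[6.8015 13.8502 16.0597] v=[-0.9850 -0.9980 0.3965]
Step 3: x=[6.7055 13.7020 16.1183] v=[-0.9603 -1.4819 0.5860]
Step 4: x=[6.6124 13.5080 16.1948] v=[-0.9312 -1.9399 0.7652]
Step 5: x=[6.5221 13.2719 16.2879] v=[-0.9029 -2.3608 0.9309]
Step 6: x=[6.4341 12.9985 16.3959] v=[-0.8801 -2.7342 1.0801]
Step 7: x=[6.3474 12.6934 16.5169] v=[-0.8671 -3.0509 1.2102]
Step 8: x=[6.2607 12.3631 16.6488] v=[-0.8672 -3.3032 1.3190]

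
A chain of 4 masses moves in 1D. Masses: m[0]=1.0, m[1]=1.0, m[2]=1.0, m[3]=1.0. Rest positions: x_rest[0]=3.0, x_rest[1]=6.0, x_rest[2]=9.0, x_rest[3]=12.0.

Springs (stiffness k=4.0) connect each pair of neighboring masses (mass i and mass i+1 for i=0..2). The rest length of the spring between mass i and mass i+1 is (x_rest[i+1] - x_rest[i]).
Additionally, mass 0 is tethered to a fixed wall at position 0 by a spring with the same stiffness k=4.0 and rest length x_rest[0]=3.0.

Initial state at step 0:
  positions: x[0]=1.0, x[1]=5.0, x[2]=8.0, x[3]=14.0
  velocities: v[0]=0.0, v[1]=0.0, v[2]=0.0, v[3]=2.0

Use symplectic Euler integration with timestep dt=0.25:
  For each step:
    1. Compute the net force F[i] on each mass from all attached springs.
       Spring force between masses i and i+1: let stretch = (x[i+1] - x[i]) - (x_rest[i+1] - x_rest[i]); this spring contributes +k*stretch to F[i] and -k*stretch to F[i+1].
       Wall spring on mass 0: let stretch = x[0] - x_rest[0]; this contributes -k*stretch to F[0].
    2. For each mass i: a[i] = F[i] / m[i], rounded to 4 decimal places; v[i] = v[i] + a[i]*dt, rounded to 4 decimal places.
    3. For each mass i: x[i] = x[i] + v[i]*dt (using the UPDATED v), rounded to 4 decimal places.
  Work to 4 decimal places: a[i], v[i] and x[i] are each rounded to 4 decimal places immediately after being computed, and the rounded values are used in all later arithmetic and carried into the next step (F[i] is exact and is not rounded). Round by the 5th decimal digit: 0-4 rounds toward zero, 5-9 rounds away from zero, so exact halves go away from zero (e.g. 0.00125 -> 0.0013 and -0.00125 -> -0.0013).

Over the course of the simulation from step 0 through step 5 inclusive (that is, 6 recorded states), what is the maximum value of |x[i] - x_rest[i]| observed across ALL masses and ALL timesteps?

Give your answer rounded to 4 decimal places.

Answer: 2.5567

Derivation:
Step 0: x=[1.0000 5.0000 8.0000 14.0000] v=[0.0000 0.0000 0.0000 2.0000]
Step 1: x=[1.7500 4.7500 8.7500 13.7500] v=[3.0000 -1.0000 3.0000 -1.0000]
Step 2: x=[2.8125 4.7500 9.7500 13.0000] v=[4.2500 0.0000 4.0000 -3.0000]
Step 3: x=[3.6563 5.5156 10.3125 12.1875] v=[3.3750 3.0625 2.2500 -3.2500]
Step 4: x=[4.0508 7.0156 10.1445 11.6563] v=[1.5780 6.0001 -0.6719 -2.1250]
Step 5: x=[4.1738 8.5567 9.5723 11.4971] v=[0.4920 6.1642 -2.2890 -0.6368]
Max displacement = 2.5567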